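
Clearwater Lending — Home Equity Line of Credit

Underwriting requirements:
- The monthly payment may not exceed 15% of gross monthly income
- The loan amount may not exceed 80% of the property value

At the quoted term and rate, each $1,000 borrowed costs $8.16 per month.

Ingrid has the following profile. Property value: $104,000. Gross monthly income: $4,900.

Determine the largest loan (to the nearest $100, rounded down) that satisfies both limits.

$83,200

Payment cap: 15% × $4,900 = $735/month.
At $8.16 per $1,000, that supports 735/8.16 × 1,000 ≈ $90,073 → $90,000.
LTV cap: 80% × $104,000 = $83,200 → $83,200.
Binding constraint: loan-to-value.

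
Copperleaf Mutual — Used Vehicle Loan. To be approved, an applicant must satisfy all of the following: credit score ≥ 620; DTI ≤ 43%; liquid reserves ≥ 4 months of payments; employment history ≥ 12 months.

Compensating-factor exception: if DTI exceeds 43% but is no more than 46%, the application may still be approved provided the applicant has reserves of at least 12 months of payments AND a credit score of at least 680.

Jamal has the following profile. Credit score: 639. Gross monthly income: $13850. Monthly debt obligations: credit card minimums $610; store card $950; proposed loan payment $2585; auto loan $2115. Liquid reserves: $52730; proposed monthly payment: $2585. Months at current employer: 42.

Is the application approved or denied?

Denied

Credit score 639 ≥ 620 (meets base)
Total debts = (610 + 950 + 2,585 + 2,115) = 6,260. DTI: 6,260 ÷ 13,850 = 45.2%, over the 43% base limit.
Liquid reserves cover 52,730/2,585 = 20.4 months — ≥ 4 required
Employment 42 ≥ 12 months
DTI 45.2% is within the 43%–46% exception band; checking compensating factors.
Reserves 20.4 ≥ 12 months; credit score 639 < 680.
Compensating-factor requirement not fully met.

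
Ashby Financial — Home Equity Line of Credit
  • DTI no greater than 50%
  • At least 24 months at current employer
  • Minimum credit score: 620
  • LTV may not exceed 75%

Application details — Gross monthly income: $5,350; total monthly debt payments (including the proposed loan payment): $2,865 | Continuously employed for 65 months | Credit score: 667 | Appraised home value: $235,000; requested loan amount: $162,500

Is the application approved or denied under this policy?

Denied

DTI: 2,865 ÷ 5,350 = 53.6%, exceeds the 50% cap
Employment 65 ≥ 24 months
Credit score 667 ≥ 620 (meets)
LTV: 162,500 ÷ 235,000 = 69.1%, within 75% cap
Fails on DTI.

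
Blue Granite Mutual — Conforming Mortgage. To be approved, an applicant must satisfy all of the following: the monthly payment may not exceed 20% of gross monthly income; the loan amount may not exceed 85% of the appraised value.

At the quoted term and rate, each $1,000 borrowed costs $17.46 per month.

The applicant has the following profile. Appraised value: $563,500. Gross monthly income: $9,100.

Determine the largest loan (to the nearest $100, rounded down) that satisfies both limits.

$104,200

Payment cap: 20% × $9,100 = $1,820/month.
At $17.46 per $1,000, that supports 1,820/17.46 × 1,000 ≈ $104,238 → $104,200.
LTV cap: 85% × $563,500 = $478,975 → $478,900.
Binding constraint: payment-to-income.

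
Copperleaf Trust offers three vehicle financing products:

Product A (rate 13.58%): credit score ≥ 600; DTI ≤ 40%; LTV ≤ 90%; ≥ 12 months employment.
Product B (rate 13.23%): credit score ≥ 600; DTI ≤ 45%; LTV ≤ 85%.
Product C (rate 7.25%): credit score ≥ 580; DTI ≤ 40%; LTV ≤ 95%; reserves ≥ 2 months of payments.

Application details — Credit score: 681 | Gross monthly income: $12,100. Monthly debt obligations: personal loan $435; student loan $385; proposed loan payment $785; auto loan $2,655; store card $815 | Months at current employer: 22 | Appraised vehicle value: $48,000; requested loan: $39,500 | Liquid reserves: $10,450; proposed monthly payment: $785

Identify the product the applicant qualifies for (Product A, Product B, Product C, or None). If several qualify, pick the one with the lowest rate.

Product B

Total debts = (435 + 385 + 785 + 2,655 + 815) = 5,075; DTI = 5,075/12,100 = 41.9%.
LTV = 39,500/48,000 = 82.3%.
Reserves = 10,450/785 = 13.3 months.
Product A: score 681 ≥ 600; DTI 41.9% > 40%; LTV 82.3% ≤ 90%; employment 22 ≥ 12 mo → does not qualify.
Product B: score 681 ≥ 600; DTI 41.9% ≤ 45%; LTV 82.3% ≤ 85% → qualifies.
Product C: score 681 ≥ 580; DTI 41.9% > 40%; LTV 82.3% ≤ 95%; reserves 13.3 ≥ 2 mo → does not qualify.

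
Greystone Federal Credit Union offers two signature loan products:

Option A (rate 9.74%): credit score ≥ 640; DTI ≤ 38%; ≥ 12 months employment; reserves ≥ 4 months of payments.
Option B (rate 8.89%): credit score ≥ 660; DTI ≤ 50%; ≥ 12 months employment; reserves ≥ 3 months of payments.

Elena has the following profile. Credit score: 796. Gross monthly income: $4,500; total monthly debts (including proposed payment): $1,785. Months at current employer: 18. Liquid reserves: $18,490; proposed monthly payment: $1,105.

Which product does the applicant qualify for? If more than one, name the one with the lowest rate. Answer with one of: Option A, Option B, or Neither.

DTI = 1,785/4,500 = 39.7%.
Reserves = 18,490/1,105 = 16.7 months.
Option A: score 796 ≥ 640; DTI 39.7% > 38%; employment 18 ≥ 12 mo; reserves 16.7 ≥ 4 mo → does not qualify.
Option B: score 796 ≥ 660; DTI 39.7% ≤ 50%; employment 18 ≥ 12 mo; reserves 16.7 ≥ 3 mo → qualifies.

Option B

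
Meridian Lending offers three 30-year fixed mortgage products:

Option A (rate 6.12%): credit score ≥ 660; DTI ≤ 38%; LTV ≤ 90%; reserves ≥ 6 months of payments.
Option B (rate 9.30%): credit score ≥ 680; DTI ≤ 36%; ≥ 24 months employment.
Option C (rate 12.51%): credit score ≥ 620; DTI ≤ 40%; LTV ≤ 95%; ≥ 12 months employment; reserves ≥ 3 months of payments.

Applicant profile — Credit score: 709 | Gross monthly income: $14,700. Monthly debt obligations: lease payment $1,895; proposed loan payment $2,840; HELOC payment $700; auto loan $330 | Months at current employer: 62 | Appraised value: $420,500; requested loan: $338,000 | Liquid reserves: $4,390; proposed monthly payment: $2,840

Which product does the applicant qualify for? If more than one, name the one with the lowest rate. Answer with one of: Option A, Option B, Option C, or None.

Total debts = (1,895 + 2,840 + 700 + 330) = 5,765; DTI = 5,765/14,700 = 39.2%.
LTV = 338,000/420,500 = 80.4%.
Reserves = 4,390/2,840 = 1.5 months.
Option A: score 709 ≥ 660; DTI 39.2% > 38%; LTV 80.4% ≤ 90%; reserves 1.5 < 6 mo → does not qualify.
Option B: score 709 ≥ 680; DTI 39.2% > 36%; employment 62 ≥ 24 mo → does not qualify.
Option C: score 709 ≥ 620; DTI 39.2% ≤ 40%; LTV 80.4% ≤ 95%; employment 62 ≥ 12 mo; reserves 1.5 < 3 mo → does not qualify.

None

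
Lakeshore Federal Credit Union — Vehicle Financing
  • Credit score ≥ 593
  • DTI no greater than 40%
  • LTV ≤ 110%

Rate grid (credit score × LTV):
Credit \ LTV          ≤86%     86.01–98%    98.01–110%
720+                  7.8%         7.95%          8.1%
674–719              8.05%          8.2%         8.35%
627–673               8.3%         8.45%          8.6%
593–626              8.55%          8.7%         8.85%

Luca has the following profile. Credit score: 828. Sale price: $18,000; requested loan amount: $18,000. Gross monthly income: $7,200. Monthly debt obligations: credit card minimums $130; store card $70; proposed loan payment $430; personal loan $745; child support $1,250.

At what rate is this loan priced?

Credit score 828 ≥ 593; Total monthly debts = (130 + 70 + 430 + 745 + 1,250) = 2,625. DTI = 2,625/7,200 = 36.5% ≤ 40%
Loan-to-value = 18,000/18,000 = 100% — pass (110% max)
Score 828 is in the 720+ band; LTV 100% is in the 98.01–110% band → 8.1%.

8.1%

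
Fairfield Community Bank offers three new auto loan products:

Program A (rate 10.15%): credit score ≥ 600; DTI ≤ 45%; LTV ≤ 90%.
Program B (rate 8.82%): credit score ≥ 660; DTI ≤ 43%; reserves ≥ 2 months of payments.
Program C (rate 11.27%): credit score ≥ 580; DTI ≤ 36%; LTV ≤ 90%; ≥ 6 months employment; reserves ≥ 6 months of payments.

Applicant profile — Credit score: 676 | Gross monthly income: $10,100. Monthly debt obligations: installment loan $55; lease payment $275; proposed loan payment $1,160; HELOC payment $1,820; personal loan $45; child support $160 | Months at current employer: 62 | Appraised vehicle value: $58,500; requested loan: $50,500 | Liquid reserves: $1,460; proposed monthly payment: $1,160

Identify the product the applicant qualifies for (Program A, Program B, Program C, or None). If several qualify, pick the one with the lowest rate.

Program A

Total debts = (55 + 275 + 1,160 + 1,820 + 45 + 160) = 3,515; DTI = 3,515/10,100 = 34.8%.
LTV = 50,500/58,500 = 86.3%.
Reserves = 1,460/1,160 = 1.3 months.
Program A: score 676 ≥ 600; DTI 34.8% ≤ 45%; LTV 86.3% ≤ 90% → qualifies.
Program B: score 676 ≥ 660; DTI 34.8% ≤ 43%; reserves 1.3 < 2 mo → does not qualify.
Program C: score 676 ≥ 580; DTI 34.8% ≤ 36%; LTV 86.3% ≤ 90%; employment 62 ≥ 6 mo; reserves 1.3 < 6 mo → does not qualify.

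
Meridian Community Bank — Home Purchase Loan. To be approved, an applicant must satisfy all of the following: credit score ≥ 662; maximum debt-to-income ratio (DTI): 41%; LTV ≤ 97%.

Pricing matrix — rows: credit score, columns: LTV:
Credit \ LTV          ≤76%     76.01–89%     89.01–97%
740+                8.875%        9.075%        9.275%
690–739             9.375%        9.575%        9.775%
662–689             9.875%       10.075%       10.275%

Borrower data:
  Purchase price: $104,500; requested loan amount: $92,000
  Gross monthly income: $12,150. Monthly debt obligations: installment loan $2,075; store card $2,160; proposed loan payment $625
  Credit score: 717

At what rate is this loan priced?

9.575%

Credit score 717 ≥ 662; Total monthly debts = (2,075 + 2,160 + 625) = 4,860. DTI = 4,860/12,150 = 40% ≤ 41%
Loan-to-value = 92,000/104,500 = 88% — pass (97% max)
Credit 717 → row 690–739; LTV 88% → column 76.01–89%. Grid cell → 9.575%.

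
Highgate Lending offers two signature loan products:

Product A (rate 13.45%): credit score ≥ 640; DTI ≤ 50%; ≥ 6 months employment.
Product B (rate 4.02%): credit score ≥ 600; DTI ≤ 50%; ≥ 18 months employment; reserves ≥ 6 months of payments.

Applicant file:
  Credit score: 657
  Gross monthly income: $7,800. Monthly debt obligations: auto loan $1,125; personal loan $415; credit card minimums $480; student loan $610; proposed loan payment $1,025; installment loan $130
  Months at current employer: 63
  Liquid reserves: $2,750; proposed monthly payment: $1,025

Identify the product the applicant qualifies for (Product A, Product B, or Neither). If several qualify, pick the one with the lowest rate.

Product A

Total debts = (1,125 + 415 + 480 + 610 + 1,025 + 130) = 3,785; DTI = 3,785/7,800 = 48.5%.
Reserves = 2,750/1,025 = 2.7 months.
Product A: score 657 ≥ 640; DTI 48.5% ≤ 50%; employment 63 ≥ 6 mo → qualifies.
Product B: score 657 ≥ 600; DTI 48.5% ≤ 50%; employment 63 ≥ 18 mo; reserves 2.7 < 6 mo → does not qualify.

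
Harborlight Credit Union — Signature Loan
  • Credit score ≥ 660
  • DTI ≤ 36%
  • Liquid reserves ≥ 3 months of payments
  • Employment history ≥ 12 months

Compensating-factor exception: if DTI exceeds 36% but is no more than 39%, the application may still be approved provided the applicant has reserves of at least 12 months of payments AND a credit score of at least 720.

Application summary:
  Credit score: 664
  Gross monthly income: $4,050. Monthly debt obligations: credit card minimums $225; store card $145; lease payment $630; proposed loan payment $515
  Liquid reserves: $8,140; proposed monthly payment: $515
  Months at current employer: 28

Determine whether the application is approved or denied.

Denied

Credit score 664 ≥ 660 (meets base)
Total debts = (225 + 145 + 630 + 515) = 1,515. DTI: 1,515 ÷ 4,050 = 37.4%, over the 36% base limit.
Reserves = 8,140/515 = 15.8 months ≥ 3
Employment 28 ≥ 12 months
37.4% falls in the override range (36%–39%), so the compensating-factor test applies.
Override check — reserves: 15.8 mo (ok); score: 664 (below 720).
Compensating-factor requirement not fully met.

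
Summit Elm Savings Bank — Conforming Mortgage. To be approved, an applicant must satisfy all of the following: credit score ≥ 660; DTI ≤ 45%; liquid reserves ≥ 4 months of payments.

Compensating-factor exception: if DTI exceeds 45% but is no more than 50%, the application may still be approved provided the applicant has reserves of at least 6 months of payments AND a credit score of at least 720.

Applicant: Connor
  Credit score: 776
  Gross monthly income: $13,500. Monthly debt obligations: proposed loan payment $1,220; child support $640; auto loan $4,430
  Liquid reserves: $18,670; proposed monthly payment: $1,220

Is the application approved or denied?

Approved

Credit score 776 ≥ 660 (meets base)
Total debts = (1,220 + 640 + 4,430) = 6,290. DTI: 6,290 ÷ 13,500 = 46.6%, over the 45% base limit.
Reserves: 18,670 ÷ 1,220 = 15.3 months (meets 4-month minimum)
46.6% falls in the override range (45%–50%), so the compensating-factor test applies.
Reserves 15.3 ≥ 6 months; credit score 776 ≥ 720.
Both override conditions satisfied; DTI exception granted.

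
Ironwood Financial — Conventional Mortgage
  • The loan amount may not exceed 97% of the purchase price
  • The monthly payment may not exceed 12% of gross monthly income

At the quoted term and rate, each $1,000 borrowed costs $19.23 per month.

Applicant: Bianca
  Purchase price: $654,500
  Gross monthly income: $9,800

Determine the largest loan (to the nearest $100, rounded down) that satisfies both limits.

$61,100

Payment cap: 12% × $9,800 = $1,176/month.
At $19.23 per $1,000, that supports 1,176/19.23 × 1,000 ≈ $61,154 → $61,100.
LTV cap: 97% × $654,500 = $634,865 → $634,800.
Binding constraint: payment-to-income.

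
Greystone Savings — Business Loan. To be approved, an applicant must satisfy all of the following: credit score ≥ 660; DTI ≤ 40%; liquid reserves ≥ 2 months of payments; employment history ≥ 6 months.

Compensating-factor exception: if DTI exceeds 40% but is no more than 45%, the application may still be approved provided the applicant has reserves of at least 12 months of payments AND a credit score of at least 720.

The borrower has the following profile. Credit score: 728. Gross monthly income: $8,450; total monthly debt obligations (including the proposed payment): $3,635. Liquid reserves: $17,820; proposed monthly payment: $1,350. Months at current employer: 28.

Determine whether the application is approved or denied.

Approved

Credit score 728 ≥ 660 (meets base)
DTI = 3,635/8,450 = 43% > 40% — standard DTI limit exceeded.
Reserves = 17,820/1,350 = 13.2 months ≥ 2
Employment 28 ≥ 6 months
DTI 43% is within the 40%–45% exception band; checking compensating factors.
Reserves 13.2 ≥ 12 months; credit score 728 ≥ 720.
Both override conditions satisfied; DTI exception granted.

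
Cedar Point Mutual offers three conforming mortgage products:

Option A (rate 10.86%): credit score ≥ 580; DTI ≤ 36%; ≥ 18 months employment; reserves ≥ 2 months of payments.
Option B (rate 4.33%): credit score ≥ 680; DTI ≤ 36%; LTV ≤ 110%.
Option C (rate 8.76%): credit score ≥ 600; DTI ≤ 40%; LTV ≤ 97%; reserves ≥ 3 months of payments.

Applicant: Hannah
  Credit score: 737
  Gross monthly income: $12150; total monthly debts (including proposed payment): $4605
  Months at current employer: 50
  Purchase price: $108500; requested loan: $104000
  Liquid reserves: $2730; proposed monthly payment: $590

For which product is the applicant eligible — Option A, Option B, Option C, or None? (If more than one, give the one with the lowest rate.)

Option C

DTI = 4,605/12,150 = 37.9%.
LTV = 104,000/108,500 = 95.9%.
Reserves = 2,730/590 = 4.6 months.
Option A: score 737 ≥ 580; DTI 37.9% > 36%; employment 50 ≥ 18 mo; reserves 4.6 ≥ 2 mo → does not qualify.
Option B: score 737 ≥ 680; DTI 37.9% > 36%; LTV 95.9% ≤ 110% → does not qualify.
Option C: score 737 ≥ 600; DTI 37.9% ≤ 40%; LTV 95.9% ≤ 97%; reserves 4.6 ≥ 3 mo → qualifies.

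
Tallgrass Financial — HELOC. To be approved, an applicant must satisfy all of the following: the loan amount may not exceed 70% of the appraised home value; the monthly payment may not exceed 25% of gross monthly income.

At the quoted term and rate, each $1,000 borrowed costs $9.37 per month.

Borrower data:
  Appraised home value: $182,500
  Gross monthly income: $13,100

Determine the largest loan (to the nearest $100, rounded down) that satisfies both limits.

Payment cap: 25% × $13,100 = $3,275/month.
At $9.37 per $1,000, that supports 3,275/9.37 × 1,000 ≈ $349,519 → $349,500.
LTV cap: 70% × $182,500 = $127,750 → $127,700.
Binding constraint: loan-to-value.

$127,700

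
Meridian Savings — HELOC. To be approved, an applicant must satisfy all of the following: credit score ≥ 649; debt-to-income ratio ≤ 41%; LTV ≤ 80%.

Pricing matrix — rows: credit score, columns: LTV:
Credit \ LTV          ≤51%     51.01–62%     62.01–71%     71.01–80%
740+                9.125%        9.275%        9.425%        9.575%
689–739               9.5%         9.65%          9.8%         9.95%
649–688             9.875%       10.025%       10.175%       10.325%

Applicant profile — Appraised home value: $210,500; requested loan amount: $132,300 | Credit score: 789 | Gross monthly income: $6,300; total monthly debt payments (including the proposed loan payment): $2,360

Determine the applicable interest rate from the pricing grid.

9.425%

Credit score 789 ≥ 649; DTI: 2,360 ÷ 6,300 = 37.5%, within the 41% cap
LTV = 132,300/210,500 = 62.9% ≤ 80%
Score 789 is in the 740+ band; LTV 62.9% is in the 62.01–71% band → 9.425%.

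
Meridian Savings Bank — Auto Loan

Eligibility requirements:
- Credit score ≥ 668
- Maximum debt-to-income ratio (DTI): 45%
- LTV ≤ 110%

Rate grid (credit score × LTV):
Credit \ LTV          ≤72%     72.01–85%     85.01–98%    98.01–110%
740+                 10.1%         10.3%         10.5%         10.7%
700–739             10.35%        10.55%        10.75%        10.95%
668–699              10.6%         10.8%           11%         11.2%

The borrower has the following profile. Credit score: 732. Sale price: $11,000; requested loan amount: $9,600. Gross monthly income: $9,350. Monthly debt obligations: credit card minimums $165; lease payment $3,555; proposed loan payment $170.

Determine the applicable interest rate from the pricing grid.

10.75%

Credit score 732 ≥ 668; Total monthly debts = (165 + 3,555 + 170) = 3,890. Debt-to-income = 3,890/9,350 = 41.6% — meets 45% limit
Loan-to-value = 9,600/11,000 = 87.3% — pass (110% max)
Row: 732 falls in 700–739. Column: 87.3% falls in 85.01–98%. Rate = 10.75%.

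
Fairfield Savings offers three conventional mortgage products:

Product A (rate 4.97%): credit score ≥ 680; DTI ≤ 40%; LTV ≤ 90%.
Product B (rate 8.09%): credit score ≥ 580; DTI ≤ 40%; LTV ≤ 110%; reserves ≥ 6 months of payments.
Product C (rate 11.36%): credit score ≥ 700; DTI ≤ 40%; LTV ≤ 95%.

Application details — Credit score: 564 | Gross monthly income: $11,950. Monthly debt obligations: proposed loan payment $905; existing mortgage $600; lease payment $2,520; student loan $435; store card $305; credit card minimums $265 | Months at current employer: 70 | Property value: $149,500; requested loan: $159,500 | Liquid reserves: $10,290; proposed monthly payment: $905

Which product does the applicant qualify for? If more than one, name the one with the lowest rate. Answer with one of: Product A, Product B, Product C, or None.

None

Total debts = (905 + 600 + 2,520 + 435 + 305 + 265) = 5,030; DTI = 5,030/11,950 = 42.1%.
LTV = 159,500/149,500 = 106.7%.
Reserves = 10,290/905 = 11.4 months.
Product A: score 564 < 680; DTI 42.1% > 40%; LTV 106.7% > 90% → does not qualify.
Product B: score 564 < 580; DTI 42.1% > 40%; LTV 106.7% ≤ 110%; reserves 11.4 ≥ 6 mo → does not qualify.
Product C: score 564 < 700; DTI 42.1% > 40%; LTV 106.7% > 95% → does not qualify.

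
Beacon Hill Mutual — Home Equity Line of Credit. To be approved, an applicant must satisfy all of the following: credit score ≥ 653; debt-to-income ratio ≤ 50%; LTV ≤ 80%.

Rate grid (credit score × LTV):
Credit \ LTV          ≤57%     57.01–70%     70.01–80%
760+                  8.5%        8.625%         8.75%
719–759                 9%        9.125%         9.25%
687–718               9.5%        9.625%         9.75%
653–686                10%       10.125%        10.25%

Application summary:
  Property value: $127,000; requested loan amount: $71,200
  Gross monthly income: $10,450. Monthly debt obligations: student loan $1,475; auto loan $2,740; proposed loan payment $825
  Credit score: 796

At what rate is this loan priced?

8.5%

Credit score 796 ≥ 653; Total monthly debts = (1,475 + 2,740 + 825) = 5,040. Debt-to-income = 5,040/10,450 = 48.2% — meets 50% limit
Loan-to-value = 71,200/127,000 = 56.1% — pass (80% max)
Score 796 is in the 760+ band; LTV 56.1% is in the ≤57% band → 8.5%.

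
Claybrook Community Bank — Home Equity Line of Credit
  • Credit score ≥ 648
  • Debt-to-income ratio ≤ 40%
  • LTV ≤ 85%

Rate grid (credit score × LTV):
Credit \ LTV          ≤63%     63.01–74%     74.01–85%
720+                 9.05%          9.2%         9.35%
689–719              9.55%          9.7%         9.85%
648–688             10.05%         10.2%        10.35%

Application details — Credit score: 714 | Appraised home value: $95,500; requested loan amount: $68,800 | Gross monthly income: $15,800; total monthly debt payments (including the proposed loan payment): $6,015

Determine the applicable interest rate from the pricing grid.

9.7%

Credit score 714 ≥ 648; DTI = 6,015/15,800 = 38.1% ≤ 40%
Loan-to-value = 68,800/95,500 = 72% — pass (85% max)
Row: 714 falls in 689–719. Column: 72% falls in 63.01–74%. Rate = 9.7%.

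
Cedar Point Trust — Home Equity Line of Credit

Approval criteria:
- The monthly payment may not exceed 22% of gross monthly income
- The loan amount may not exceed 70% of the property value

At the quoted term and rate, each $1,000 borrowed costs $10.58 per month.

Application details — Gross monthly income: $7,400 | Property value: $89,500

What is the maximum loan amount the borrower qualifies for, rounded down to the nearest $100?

$62,600

Payment cap: 22% × $7,400 = $1,628/month.
At $10.58 per $1,000, that supports 1,628/10.58 × 1,000 ≈ $153,875 → $153,800.
LTV cap: 70% × $89,500 = $62,650 → $62,600.
Binding constraint: loan-to-value.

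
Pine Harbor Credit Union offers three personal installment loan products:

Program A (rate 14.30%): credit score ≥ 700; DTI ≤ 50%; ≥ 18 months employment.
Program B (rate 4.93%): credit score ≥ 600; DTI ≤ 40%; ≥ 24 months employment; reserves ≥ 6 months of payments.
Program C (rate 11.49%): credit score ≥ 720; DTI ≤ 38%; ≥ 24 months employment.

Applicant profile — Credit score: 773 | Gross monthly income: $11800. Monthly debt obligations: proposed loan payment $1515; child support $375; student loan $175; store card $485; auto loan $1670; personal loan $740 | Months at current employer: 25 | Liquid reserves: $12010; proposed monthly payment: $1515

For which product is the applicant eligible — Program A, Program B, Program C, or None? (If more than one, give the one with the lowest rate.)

Program A

Total debts = (1,515 + 375 + 175 + 485 + 1,670 + 740) = 4,960; DTI = 4,960/11,800 = 42%.
Reserves = 12,010/1,515 = 7.9 months.
Program A: score 773 ≥ 700; DTI 42% ≤ 50%; employment 25 ≥ 18 mo → qualifies.
Program B: score 773 ≥ 600; DTI 42% > 40%; employment 25 ≥ 24 mo; reserves 7.9 ≥ 6 mo → does not qualify.
Program C: score 773 ≥ 720; DTI 42% > 38%; employment 25 ≥ 24 mo → does not qualify.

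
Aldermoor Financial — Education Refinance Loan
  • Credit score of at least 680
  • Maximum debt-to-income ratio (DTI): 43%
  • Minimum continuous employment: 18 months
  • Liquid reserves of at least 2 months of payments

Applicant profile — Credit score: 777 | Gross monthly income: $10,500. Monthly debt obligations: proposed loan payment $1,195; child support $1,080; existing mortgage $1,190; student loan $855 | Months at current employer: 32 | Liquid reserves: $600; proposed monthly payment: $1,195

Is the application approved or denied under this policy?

Credit score 777 ≥ 680 (meets)
Total monthly debts = (1,195 + 1,080 + 1,190 + 855) = 4,320. Debt-to-income = 4,320/10,500 = 41.1% — meets 43% limit
Employment 32 ≥ 18 months
Reserves = 600/1,195 = 0.5 months < 2
Fails on reserves.

Denied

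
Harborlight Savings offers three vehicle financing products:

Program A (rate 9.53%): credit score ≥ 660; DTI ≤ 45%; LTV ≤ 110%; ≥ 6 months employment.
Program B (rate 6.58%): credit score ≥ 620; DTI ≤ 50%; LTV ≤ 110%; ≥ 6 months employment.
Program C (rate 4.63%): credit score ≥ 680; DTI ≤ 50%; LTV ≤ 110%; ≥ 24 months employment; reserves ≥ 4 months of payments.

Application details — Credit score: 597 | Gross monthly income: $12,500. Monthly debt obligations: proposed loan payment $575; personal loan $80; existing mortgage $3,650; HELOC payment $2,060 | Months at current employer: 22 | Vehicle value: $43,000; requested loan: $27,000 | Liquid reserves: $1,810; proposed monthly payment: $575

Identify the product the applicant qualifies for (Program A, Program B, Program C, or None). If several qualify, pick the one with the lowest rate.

Total debts = (575 + 80 + 3,650 + 2,060) = 6,365; DTI = 6,365/12,500 = 50.9%.
LTV = 27,000/43,000 = 62.8%.
Reserves = 1,810/575 = 3.1 months.
Program A: score 597 < 660; DTI 50.9% > 45%; LTV 62.8% ≤ 110%; employment 22 ≥ 6 mo → does not qualify.
Program B: score 597 < 620; DTI 50.9% > 50%; LTV 62.8% ≤ 110%; employment 22 ≥ 6 mo → does not qualify.
Program C: score 597 < 680; DTI 50.9% > 50%; LTV 62.8% ≤ 110%; employment 22 < 24 mo; reserves 3.1 < 4 mo → does not qualify.

None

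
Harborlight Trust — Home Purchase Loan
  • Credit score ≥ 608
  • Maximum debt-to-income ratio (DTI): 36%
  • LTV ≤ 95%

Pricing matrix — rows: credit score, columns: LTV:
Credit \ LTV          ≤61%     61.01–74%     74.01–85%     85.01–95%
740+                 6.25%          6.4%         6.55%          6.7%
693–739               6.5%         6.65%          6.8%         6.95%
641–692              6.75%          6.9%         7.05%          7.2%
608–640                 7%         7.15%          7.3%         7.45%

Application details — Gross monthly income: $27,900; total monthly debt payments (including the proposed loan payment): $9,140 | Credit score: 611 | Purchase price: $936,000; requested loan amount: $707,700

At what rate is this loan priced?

7.3%

Credit score 611 ≥ 608; Debt-to-income = 9,140/27,900 = 32.8% — meets 36% limit
LTV = 707,700/936,000 = 75.6% ≤ 95%
Score 611 is in the 608–640 band; LTV 75.6% is in the 74.01–85% band → 7.3%.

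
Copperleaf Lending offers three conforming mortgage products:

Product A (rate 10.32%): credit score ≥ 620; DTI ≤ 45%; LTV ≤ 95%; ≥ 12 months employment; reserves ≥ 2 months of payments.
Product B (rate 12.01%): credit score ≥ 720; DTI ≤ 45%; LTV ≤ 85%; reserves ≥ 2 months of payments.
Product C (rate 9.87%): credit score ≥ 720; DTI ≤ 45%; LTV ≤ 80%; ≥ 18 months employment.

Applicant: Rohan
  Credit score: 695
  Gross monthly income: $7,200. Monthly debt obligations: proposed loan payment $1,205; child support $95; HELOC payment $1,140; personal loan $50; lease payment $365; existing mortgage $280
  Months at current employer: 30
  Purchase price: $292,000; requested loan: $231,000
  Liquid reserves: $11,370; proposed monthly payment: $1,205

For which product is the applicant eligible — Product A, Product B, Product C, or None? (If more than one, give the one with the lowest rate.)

Total debts = (1,205 + 95 + 1,140 + 50 + 365 + 280) = 3,135; DTI = 3,135/7,200 = 43.5%.
LTV = 231,000/292,000 = 79.1%.
Reserves = 11,370/1,205 = 9.4 months.
Product A: score 695 ≥ 620; DTI 43.5% ≤ 45%; LTV 79.1% ≤ 95%; employment 30 ≥ 12 mo; reserves 9.4 ≥ 2 mo → qualifies.
Product B: score 695 < 720; DTI 43.5% ≤ 45%; LTV 79.1% ≤ 85%; reserves 9.4 ≥ 2 mo → does not qualify.
Product C: score 695 < 720; DTI 43.5% ≤ 45%; LTV 79.1% ≤ 80%; employment 30 ≥ 18 mo → does not qualify.

Product A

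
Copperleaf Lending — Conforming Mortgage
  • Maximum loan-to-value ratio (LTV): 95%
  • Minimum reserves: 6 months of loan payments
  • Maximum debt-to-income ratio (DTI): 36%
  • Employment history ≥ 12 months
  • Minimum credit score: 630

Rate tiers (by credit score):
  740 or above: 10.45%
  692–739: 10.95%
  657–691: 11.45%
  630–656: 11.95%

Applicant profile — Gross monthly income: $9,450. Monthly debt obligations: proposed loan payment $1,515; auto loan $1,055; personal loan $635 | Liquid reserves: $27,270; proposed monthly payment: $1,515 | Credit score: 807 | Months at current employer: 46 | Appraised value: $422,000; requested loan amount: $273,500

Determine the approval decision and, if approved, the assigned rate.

Approved at 10.45%

Credit score 807 ≥ 630 (meets minimum)
Total monthly debts = (1,515 + 1,055 + 635) = 3,205. DTI: 3,205 ÷ 9,450 = 33.9%, within the 36% cap
LTV = 273,500/422,000 = 64.8% ≤ 95%
Liquid reserves cover 27,270/1,515 = 18.0 months — ≥ 6 required
Employment 46 ≥ 12 months
All requirements met. Score 807 falls in the 740 or above tier → 10.45%.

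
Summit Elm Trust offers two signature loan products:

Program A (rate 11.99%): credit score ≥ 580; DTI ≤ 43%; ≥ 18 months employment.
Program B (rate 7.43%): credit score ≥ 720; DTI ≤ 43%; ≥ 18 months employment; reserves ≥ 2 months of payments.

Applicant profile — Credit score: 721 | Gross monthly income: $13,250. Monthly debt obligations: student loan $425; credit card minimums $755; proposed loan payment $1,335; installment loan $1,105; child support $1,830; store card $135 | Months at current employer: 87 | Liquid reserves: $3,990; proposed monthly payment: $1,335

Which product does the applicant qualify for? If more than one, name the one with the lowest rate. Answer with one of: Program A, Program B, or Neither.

Program B

Total debts = (425 + 755 + 1,335 + 1,105 + 1,830 + 135) = 5,585; DTI = 5,585/13,250 = 42.2%.
Reserves = 3,990/1,335 = 3.0 months.
Program A: score 721 ≥ 580; DTI 42.2% ≤ 43%; employment 87 ≥ 18 mo → qualifies.
Program B: score 721 ≥ 720; DTI 42.2% ≤ 43%; employment 87 ≥ 18 mo; reserves 3.0 ≥ 2 mo → qualifies.
Qualifying: Program A, Program B. Lowest rate is 7.43% → Program B.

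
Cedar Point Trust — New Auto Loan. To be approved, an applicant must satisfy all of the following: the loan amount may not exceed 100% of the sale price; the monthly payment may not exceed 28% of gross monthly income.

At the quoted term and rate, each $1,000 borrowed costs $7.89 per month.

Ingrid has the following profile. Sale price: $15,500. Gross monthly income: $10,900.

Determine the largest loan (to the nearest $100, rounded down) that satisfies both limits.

$15,500

Payment cap: 28% × $10,900 = $3,052/month.
At $7.89 per $1,000, that supports 3,052/7.89 × 1,000 ≈ $386,818 → $386,800.
LTV cap: 100% × $15,500 = $15,500 → $15,500.
Binding constraint: loan-to-value.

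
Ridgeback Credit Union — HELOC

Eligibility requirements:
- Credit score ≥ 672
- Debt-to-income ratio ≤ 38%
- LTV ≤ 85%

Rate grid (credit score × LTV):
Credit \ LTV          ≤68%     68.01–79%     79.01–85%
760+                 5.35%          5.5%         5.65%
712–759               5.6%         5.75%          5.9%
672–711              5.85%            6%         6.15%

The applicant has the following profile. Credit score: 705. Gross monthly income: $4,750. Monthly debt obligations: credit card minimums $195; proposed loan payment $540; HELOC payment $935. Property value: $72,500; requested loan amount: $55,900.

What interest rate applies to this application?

Credit score 705 ≥ 672; Total monthly debts = (195 + 540 + 935) = 1,670. DTI = 1,670/4,750 = 35.2% ≤ 38%
LTV: 55,900 ÷ 72,500 = 77.1%, within 85% cap
Row: 705 falls in 672–711. Column: 77.1% falls in 68.01–79%. Rate = 6%.

6%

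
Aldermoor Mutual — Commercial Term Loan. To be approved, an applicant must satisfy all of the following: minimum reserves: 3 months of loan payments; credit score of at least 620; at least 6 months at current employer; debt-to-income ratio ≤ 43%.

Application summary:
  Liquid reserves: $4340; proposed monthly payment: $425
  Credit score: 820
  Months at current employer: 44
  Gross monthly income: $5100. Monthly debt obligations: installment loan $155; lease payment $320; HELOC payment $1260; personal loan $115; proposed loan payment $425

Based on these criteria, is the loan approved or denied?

Denied

Liquid reserves cover 4,340/425 = 10.2 months — ≥ 3 required
Credit score 820 ≥ 620 (meets)
Employment 44 ≥ 6 months
Total monthly debts = (155 + 320 + 1,260 + 115 + 425) = 2,275. Debt-to-income = 2,275/5,100 = 44.6% — over 43% limit
Fails on DTI.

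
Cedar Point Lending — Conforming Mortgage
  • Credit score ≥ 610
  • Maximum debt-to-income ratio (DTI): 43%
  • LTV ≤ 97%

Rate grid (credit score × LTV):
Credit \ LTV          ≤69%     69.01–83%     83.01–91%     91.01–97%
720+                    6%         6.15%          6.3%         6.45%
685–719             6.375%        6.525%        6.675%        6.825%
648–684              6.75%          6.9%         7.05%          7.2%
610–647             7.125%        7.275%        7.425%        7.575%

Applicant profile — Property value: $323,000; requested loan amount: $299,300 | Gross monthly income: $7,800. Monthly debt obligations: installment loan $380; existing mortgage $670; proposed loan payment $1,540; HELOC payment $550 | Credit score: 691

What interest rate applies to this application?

Credit score 691 ≥ 610; Total monthly debts = (380 + 670 + 1,540 + 550) = 3,140. Debt-to-income = 3,140/7,800 = 40.3% — meets 43% limit
LTV: 299,300 ÷ 323,000 = 92.7%, within 97% cap
Row: 691 falls in 685–719. Column: 92.7% falls in 91.01–97%. Rate = 6.825%.

6.825%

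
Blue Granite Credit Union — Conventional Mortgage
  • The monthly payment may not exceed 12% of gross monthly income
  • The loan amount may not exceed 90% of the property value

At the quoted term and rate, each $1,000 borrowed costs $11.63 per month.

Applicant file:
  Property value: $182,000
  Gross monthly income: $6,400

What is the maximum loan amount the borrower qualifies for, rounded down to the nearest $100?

Payment cap: 12% × $6,400 = $768/month.
At $11.63 per $1,000, that supports 768/11.63 × 1,000 ≈ $66,036 → $66,000.
LTV cap: 90% × $182,000 = $163,800 → $163,800.
Binding constraint: payment-to-income.

$66,000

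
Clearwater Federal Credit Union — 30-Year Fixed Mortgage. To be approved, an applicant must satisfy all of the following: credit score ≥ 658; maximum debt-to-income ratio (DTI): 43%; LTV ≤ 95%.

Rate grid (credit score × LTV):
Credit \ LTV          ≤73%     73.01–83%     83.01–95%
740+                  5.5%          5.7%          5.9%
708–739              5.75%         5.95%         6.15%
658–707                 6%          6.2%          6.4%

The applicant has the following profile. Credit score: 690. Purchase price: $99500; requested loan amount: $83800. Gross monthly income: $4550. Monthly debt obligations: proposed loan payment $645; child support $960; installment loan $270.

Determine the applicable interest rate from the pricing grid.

Credit score 690 ≥ 658; Total monthly debts = (645 + 960 + 270) = 1,875. DTI = 1,875/4,550 = 41.2% ≤ 43%
LTV = 83,800/99,500 = 84.2% ≤ 95%
Credit 690 → row 658–707; LTV 84.2% → column 83.01–95%. Grid cell → 6.4%.

6.4%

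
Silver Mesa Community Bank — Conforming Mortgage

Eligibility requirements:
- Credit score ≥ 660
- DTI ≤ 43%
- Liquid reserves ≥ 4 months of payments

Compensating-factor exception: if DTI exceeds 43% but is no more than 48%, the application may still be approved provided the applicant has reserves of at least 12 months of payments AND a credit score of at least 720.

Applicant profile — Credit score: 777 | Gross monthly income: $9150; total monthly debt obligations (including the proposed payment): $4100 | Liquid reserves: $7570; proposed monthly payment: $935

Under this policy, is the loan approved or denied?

Denied

Credit score 777 ≥ 660 (meets base)
DTI = 4,100/9,150 = 44.8% > 43% — standard DTI limit exceeded.
Reserves: 7,570 ÷ 935 = 8.1 months (meets 4-month minimum)
DTI 44.8% is within the 43%–48% exception band; checking compensating factors.
Reserves 8.1 < 12 months; credit score 777 ≥ 720.
Compensating-factor requirement not fully met.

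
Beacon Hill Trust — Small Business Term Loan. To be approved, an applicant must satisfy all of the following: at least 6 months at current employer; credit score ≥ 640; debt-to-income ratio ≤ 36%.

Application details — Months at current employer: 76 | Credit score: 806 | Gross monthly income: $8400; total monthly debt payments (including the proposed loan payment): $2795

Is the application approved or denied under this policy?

Employment 76 ≥ 6 months
Credit score 806 ≥ 640 (meets)
DTI: 2,795 ÷ 8,400 = 33.3%, within the 36% cap
All criteria satisfied.

Approved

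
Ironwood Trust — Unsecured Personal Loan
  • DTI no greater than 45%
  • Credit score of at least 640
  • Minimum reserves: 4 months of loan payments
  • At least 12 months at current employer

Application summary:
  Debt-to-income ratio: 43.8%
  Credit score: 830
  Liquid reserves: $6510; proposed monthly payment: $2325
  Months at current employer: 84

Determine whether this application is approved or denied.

Denied

DTI 43.8% is within the 45% limit
Credit score 830 ≥ 640 (meets)
Liquid reserves cover 6,510/2,325 = 2.8 months — < 4 required
Employment 84 ≥ 12 months
Fails on reserves.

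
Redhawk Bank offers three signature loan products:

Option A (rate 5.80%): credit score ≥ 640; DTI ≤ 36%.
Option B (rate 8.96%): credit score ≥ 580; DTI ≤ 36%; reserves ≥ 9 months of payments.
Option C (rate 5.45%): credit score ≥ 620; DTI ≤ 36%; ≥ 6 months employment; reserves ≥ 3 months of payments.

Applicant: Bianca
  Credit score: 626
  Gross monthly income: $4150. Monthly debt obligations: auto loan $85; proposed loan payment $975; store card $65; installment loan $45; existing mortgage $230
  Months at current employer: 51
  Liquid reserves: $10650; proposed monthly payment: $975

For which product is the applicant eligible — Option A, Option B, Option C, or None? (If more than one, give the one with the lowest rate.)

Total debts = (85 + 975 + 65 + 45 + 230) = 1,400; DTI = 1,400/4,150 = 33.7%.
Reserves = 10,650/975 = 10.9 months.
Option A: score 626 < 640; DTI 33.7% ≤ 36% → does not qualify.
Option B: score 626 ≥ 580; DTI 33.7% ≤ 36%; reserves 10.9 ≥ 9 mo → qualifies.
Option C: score 626 ≥ 620; DTI 33.7% ≤ 36%; employment 51 ≥ 6 mo; reserves 10.9 ≥ 3 mo → qualifies.
Qualifying: Option B, Option C. Lowest rate is 5.45% → Option C.

Option C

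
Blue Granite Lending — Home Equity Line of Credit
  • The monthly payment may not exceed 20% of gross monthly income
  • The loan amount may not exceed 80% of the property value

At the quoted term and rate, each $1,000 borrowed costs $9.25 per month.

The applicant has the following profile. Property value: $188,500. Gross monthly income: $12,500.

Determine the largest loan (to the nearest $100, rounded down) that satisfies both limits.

Payment cap: 20% × $12,500 = $2,500/month.
At $9.25 per $1,000, that supports 2,500/9.25 × 1,000 ≈ $270,270 → $270,200.
LTV cap: 80% × $188,500 = $150,800 → $150,800.
Binding constraint: loan-to-value.

$150,800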